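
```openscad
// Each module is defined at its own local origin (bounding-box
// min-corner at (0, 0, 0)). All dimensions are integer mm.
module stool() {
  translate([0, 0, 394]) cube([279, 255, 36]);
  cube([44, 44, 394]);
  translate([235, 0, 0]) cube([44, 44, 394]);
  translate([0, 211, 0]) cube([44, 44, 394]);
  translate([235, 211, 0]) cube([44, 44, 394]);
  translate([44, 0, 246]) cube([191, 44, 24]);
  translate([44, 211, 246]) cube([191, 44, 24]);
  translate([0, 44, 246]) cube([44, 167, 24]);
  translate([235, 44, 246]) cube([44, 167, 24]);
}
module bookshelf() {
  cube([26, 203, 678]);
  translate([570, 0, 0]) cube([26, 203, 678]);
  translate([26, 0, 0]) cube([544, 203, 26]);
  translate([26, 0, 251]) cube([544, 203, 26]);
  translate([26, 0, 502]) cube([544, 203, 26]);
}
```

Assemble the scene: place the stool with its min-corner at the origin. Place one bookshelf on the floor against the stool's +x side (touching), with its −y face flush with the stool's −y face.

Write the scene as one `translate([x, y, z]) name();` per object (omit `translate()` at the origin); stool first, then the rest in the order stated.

stool();
translate([279, 0, 0]) bookshelf();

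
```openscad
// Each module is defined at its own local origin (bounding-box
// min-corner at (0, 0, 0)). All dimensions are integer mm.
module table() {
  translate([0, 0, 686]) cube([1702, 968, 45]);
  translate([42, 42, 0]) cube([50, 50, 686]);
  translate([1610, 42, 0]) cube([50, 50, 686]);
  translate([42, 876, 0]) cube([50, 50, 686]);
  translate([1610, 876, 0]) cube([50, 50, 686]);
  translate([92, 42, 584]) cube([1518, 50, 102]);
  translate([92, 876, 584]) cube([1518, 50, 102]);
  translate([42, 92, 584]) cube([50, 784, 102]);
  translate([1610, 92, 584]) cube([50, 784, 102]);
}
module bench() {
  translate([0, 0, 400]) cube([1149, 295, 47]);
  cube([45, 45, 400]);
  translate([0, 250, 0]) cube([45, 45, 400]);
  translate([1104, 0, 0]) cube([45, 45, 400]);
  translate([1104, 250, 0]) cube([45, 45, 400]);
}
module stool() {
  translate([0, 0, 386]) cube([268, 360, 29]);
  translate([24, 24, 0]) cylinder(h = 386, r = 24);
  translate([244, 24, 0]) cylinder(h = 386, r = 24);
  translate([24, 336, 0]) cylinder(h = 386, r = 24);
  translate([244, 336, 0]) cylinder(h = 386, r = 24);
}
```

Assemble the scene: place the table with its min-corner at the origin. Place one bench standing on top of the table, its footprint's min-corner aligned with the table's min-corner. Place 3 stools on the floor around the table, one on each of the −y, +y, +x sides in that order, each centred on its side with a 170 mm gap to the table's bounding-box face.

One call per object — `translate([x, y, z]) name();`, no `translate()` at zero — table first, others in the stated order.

table();
translate([0, 0, 731]) bench();
translate([717, -530, 0]) stool();
translate([717, 1138, 0]) stool();
translate([1872, 304, 0]) stool();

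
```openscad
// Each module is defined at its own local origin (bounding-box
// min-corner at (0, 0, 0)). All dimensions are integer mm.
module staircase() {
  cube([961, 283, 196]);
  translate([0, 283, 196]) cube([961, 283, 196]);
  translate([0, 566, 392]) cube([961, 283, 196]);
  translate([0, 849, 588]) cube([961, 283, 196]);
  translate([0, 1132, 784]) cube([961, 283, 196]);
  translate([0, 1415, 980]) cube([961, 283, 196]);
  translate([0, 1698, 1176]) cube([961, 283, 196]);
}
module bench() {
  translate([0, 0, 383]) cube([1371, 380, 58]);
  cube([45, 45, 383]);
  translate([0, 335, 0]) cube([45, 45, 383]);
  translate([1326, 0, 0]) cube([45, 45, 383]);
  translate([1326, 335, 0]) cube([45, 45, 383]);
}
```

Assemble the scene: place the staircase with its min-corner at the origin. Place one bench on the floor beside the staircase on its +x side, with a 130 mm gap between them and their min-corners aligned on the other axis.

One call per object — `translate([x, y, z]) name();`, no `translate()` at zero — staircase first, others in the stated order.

staircase();
translate([1091, 0, 0]) bench();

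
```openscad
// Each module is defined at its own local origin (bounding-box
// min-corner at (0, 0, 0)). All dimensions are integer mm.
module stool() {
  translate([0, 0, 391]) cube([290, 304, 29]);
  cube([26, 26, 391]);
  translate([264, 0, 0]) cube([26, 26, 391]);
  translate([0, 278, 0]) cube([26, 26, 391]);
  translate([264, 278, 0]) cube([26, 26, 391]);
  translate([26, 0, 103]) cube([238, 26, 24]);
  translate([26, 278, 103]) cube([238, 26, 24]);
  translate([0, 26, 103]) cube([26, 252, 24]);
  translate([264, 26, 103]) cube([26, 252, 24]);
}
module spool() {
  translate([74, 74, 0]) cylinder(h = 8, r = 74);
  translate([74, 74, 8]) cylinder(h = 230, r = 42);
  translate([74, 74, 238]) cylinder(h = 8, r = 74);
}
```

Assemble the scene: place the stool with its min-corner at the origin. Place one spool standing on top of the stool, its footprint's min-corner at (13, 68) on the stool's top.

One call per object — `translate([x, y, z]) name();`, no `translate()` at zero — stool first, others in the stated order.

stool();
translate([13, 68, 420]) spool();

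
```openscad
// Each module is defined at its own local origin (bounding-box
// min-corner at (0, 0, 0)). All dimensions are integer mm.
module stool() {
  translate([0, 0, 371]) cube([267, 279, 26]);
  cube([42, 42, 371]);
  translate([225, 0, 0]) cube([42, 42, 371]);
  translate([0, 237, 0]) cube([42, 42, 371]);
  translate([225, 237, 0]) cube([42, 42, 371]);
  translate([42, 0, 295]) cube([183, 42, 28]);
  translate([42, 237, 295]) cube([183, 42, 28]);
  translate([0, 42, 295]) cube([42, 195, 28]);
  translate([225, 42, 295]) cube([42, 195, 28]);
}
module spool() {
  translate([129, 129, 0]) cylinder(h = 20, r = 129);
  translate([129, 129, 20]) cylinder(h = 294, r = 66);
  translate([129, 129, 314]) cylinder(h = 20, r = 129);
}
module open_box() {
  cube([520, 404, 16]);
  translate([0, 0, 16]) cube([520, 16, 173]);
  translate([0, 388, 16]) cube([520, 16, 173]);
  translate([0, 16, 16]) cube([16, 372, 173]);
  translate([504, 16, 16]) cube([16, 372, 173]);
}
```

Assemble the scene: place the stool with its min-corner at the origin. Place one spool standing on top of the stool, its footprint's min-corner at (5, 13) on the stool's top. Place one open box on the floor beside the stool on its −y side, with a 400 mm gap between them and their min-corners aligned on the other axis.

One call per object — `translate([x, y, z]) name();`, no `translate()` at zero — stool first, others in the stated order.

stool();
translate([5, 13, 397]) spool();
translate([0, -804, 0]) open_box();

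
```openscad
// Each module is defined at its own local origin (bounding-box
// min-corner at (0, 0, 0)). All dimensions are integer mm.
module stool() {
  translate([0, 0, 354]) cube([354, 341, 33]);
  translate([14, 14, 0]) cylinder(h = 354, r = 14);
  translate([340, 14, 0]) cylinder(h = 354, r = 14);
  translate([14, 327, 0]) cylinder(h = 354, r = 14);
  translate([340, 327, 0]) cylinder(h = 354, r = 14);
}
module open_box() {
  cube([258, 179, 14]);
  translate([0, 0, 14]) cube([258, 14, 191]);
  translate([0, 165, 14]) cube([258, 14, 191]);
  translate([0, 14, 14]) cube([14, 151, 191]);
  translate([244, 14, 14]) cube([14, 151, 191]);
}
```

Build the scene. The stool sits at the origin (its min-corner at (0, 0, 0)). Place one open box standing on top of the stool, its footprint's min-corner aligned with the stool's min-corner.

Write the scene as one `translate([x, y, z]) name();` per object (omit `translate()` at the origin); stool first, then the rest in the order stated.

stool();
translate([0, 0, 387]) open_box();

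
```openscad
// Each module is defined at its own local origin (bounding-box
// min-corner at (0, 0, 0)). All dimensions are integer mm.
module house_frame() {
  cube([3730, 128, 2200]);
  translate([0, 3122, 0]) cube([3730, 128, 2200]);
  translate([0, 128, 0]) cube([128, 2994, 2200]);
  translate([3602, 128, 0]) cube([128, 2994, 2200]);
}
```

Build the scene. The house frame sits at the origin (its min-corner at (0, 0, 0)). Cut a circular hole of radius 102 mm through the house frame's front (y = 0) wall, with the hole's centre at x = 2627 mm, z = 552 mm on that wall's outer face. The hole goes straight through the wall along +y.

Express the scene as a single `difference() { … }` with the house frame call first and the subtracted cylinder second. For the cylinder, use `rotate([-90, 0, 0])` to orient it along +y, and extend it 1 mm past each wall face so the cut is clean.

difference() {
  house_frame();
  translate([2627, -1, 552]) rotate([-90, 0, 0]) cylinder(h = 130, r = 102);
}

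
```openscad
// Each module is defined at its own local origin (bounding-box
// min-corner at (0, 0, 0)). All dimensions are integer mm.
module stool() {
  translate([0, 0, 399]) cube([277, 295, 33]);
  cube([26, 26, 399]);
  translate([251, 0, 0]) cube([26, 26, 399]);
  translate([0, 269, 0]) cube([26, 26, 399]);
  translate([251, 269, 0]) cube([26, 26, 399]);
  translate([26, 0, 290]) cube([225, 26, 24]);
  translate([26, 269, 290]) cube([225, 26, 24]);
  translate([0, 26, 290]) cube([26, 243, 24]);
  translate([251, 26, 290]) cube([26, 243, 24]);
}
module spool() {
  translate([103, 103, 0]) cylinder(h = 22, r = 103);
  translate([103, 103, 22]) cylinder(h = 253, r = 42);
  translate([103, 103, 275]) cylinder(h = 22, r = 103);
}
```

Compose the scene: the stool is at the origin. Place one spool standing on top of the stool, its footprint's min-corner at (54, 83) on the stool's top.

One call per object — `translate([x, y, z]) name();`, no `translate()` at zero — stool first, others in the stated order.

stool();
translate([54, 83, 432]) spool();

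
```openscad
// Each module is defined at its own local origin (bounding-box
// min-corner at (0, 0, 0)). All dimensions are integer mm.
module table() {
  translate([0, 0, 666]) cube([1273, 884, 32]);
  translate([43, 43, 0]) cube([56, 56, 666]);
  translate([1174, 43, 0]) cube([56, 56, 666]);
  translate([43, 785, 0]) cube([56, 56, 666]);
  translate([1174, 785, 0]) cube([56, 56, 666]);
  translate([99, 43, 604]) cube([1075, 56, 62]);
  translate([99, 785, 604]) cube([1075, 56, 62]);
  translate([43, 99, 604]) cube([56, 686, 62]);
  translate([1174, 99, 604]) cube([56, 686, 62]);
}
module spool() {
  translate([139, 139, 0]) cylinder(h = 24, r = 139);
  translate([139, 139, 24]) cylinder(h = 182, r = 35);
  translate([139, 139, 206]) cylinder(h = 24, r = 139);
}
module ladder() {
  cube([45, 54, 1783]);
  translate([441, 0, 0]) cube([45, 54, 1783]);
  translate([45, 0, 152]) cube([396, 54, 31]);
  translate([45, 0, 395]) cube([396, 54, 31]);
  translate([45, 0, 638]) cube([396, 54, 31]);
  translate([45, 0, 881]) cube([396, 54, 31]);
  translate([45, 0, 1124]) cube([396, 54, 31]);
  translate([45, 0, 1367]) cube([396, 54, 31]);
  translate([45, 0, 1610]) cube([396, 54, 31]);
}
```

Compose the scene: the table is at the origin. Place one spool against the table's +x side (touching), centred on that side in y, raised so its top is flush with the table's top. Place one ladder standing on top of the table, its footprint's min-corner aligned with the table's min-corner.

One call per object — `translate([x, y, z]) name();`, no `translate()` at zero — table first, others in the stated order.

table();
translate([1273, 303, 468]) spool();
translate([0, 0, 698]) ladder();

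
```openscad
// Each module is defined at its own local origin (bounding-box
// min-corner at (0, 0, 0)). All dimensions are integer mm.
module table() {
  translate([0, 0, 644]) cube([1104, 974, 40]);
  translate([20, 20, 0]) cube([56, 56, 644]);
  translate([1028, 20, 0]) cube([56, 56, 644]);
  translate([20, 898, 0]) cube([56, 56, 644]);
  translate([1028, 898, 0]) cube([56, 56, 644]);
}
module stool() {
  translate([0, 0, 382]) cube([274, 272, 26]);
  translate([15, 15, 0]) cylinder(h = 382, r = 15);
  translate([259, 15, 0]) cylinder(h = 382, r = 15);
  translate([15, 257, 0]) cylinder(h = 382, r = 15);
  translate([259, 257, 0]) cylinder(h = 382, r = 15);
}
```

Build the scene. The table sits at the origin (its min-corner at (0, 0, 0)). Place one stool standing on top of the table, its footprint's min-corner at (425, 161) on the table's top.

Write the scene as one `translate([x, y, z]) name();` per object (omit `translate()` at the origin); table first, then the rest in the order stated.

table();
translate([425, 161, 684]) stool();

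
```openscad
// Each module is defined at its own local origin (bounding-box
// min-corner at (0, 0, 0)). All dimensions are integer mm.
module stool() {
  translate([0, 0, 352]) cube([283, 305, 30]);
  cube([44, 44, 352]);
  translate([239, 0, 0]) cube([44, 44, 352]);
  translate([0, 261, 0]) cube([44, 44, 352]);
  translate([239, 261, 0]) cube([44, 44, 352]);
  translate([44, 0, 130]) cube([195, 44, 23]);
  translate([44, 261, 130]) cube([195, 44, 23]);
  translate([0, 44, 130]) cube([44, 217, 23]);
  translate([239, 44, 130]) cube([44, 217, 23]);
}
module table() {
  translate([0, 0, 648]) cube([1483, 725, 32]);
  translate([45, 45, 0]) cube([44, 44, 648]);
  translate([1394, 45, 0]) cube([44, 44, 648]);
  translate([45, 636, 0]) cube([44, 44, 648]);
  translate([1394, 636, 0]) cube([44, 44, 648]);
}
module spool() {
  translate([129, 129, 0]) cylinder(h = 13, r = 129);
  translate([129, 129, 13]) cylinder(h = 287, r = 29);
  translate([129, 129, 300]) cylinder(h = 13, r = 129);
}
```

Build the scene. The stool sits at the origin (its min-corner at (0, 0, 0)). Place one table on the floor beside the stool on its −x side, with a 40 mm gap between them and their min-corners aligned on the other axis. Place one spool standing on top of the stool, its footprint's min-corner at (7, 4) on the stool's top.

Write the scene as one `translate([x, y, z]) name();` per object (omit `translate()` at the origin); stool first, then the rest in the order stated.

stool();
translate([-1523, 0, 0]) table();
translate([7, 4, 382]) spool();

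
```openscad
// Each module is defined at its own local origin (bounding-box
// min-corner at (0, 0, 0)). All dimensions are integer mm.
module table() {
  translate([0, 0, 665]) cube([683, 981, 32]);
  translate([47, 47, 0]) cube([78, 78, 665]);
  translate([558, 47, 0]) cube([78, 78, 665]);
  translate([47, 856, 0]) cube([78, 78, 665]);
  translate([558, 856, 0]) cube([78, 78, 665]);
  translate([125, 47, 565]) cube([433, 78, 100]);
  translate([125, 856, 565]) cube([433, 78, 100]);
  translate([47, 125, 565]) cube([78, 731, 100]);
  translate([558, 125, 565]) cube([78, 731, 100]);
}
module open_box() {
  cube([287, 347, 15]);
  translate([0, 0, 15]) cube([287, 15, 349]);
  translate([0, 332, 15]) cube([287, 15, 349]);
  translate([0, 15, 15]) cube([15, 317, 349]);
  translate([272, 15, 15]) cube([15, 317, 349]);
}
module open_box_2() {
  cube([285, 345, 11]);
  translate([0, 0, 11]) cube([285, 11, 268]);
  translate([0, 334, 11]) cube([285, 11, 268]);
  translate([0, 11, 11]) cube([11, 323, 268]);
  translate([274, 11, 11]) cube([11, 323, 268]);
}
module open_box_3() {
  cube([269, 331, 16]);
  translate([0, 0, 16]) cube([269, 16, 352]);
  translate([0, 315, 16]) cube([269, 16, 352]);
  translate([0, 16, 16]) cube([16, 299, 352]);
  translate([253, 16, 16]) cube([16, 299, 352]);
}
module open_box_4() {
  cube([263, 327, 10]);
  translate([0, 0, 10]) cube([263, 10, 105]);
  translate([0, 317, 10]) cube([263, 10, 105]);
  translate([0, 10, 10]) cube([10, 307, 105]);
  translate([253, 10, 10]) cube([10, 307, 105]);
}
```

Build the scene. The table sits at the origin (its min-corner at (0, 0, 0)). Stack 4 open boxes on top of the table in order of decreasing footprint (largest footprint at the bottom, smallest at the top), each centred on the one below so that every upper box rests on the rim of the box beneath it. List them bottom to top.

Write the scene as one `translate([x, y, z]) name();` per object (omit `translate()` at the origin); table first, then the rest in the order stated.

table();
translate([198, 317, 697]) open_box();
translate([199, 318, 1061]) open_box_2();
translate([207, 325, 1340]) open_box_3();
translate([210, 327, 1708]) open_box_4();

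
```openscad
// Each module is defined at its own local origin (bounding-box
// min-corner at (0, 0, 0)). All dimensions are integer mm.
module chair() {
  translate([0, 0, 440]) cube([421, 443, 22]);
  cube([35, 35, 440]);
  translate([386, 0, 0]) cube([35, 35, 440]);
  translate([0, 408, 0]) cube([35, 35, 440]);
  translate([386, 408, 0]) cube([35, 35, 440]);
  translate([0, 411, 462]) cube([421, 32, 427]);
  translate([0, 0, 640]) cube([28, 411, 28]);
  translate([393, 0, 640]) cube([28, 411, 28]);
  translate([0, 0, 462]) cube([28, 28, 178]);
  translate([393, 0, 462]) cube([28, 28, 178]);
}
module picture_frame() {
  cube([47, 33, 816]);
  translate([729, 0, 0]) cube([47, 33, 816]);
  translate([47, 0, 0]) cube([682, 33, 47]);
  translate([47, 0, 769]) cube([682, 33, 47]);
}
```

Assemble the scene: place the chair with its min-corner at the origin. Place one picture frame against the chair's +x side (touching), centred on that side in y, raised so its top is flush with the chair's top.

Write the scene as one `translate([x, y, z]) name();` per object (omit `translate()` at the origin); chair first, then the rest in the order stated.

chair();
translate([421, 205, 73]) picture_frame();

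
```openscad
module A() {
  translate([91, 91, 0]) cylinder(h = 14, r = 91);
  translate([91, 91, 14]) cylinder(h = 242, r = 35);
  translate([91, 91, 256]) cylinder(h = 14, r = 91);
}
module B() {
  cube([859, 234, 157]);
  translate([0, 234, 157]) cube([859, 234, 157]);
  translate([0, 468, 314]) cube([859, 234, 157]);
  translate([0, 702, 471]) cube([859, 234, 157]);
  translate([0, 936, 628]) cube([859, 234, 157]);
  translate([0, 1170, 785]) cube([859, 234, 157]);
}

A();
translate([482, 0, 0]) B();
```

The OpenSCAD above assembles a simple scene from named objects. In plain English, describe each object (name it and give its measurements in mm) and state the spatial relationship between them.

A is a spool: two coaxial disc flanges of radius 91 mm and thickness 14 mm, joined by a core cylinder of radius 35 mm and height 242 mm. The lower flange rests on z = 0 and the three cylinders share a vertical axis.

B is a straight staircase of 6 solid steps. Each step is 859 mm wide (x), 234 mm deep (y, the going) and 157 mm tall (the rise). The first step rests on the floor; each subsequent step sits one going further in +y and one rise higher in +z, directly behind and above the previous step with no overlap.

The staircase is on the floor beside the spool on its +x side.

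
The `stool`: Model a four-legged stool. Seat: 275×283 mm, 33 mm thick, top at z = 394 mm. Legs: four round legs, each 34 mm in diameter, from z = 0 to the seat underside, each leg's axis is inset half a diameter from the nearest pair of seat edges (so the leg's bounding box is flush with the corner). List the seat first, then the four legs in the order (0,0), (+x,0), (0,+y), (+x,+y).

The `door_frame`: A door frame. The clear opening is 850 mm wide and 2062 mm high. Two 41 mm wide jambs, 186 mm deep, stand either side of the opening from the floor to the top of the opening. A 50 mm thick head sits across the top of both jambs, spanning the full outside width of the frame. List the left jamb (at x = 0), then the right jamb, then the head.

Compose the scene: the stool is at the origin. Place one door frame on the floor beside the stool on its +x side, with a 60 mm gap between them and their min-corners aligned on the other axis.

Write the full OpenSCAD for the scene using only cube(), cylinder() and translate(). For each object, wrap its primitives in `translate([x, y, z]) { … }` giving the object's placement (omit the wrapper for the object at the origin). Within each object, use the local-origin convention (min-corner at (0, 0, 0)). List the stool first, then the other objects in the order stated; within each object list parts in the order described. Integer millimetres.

translate([0, 0, 361]) cube([275, 283, 33]);
translate([17, 17, 0]) cylinder(h = 361, r = 17);
translate([258, 17, 0]) cylinder(h = 361, r = 17);
translate([17, 266, 0]) cylinder(h = 361, r = 17);
translate([258, 266, 0]) cylinder(h = 361, r = 17);
translate([335, 0, 0]) {
  cube([41, 186, 2062]);
  translate([891, 0, 0]) cube([41, 186, 2062]);
  translate([0, 0, 2062]) cube([932, 186, 50]);
}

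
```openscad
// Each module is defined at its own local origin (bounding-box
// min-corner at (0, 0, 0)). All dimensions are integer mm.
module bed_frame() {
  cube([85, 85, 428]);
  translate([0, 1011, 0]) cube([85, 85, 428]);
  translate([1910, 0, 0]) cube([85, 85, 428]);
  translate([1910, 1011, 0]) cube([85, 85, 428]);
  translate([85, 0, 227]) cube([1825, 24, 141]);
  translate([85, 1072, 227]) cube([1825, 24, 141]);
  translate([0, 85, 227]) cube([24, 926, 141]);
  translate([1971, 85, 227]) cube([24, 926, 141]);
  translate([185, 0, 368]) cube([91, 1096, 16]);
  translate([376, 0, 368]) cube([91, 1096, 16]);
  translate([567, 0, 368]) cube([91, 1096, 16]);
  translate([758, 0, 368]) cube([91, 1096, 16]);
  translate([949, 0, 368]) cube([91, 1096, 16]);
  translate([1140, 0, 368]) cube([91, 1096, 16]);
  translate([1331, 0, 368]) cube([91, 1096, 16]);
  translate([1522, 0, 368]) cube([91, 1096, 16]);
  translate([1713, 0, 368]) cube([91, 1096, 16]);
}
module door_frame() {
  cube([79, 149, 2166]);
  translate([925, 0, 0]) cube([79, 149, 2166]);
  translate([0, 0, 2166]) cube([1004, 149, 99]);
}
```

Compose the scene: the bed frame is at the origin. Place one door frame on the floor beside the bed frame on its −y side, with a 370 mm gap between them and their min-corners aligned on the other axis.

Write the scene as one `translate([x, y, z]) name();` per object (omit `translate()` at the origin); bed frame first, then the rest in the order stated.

bed_frame();
translate([0, -519, 0]) door_frame();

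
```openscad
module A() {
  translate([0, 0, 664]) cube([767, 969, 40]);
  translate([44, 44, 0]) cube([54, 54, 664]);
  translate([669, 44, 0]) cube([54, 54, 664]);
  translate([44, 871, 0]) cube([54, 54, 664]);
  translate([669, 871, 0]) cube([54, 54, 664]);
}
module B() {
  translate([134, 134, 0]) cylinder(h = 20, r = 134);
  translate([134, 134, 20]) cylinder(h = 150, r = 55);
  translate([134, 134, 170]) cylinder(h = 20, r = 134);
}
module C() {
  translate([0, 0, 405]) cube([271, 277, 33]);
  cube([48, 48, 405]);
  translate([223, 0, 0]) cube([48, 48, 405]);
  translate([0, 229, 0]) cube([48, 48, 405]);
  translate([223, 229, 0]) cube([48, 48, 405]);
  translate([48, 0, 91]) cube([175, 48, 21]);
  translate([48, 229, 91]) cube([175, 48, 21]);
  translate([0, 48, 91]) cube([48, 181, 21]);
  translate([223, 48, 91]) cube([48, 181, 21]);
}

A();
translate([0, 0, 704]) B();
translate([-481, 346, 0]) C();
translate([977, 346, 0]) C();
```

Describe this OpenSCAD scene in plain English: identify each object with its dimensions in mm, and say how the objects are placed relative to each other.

A is a rectangular dining table. The top is 767×969×40 mm with its upper surface at z = 704 mm. It stands on four 54×54 mm square legs, each inset 44 mm from the nearest pair of top edges, running from the floor to the underside of the top.

B is a spool: two coaxial disc flanges of radius 134 mm and thickness 20 mm, joined by a core cylinder of radius 55 mm and height 150 mm. The lower flange rests on z = 0 and the three cylinders share a vertical axis.

C is a four-legged stool. The seat is a 271×277×33 mm slab whose top surface is at z = 438 mm; four square legs, each 48×48 mm in cross-section, run from the floor (z = 0) to the underside of the seat, each flush with a corner of the seat. Four stretchers, 48 mm wide and 21 mm tall, connect adjacent legs with their undersides at z = 91 mm, each running between the inner faces of the legs it joins and aligned with the legs' outer faces on the other axis.

The spool is on top of the table. Two stools sit around the table at the −x, +x sides.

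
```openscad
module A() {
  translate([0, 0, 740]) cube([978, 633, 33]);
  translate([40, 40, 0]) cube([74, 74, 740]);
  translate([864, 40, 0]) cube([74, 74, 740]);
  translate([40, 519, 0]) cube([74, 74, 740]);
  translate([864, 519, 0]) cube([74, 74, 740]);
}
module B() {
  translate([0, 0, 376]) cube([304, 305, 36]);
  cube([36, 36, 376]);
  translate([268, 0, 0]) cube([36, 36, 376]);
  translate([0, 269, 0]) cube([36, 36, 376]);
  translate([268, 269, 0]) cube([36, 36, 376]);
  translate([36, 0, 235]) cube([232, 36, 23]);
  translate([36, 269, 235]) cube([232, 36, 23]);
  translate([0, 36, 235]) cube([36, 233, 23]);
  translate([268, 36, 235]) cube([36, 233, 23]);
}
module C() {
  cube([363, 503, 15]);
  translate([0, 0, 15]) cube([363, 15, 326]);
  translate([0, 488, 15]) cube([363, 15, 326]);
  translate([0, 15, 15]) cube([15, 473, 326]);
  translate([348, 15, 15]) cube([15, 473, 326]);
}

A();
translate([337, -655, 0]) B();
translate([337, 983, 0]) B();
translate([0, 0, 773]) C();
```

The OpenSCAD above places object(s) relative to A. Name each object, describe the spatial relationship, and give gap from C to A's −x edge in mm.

A is a table. B is a stool. C is an open box. Two stools sit around the table at the −y, +y sides. The open box is on top of the table. The gap from the open box to the table's −x edge is 0 mm.

The open box's min-x is at 0; the table's min-x is 0; gap = 0 mm.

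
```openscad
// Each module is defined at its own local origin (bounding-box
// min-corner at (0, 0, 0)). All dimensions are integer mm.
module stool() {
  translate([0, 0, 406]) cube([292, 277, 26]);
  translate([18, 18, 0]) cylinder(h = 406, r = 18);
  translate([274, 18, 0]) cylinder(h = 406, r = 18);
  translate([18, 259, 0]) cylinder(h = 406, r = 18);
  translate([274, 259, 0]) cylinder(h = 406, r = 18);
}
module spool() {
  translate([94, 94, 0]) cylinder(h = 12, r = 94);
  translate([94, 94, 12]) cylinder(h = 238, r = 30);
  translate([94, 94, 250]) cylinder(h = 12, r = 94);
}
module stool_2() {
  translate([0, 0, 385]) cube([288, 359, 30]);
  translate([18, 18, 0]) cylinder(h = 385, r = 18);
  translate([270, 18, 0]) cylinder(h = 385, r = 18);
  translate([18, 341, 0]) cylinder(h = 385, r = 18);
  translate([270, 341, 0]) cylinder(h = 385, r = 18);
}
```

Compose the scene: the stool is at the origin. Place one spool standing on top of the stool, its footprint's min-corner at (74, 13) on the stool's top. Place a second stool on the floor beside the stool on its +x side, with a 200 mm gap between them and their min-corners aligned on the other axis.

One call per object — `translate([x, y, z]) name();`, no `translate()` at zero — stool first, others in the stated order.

stool();
translate([74, 13, 432]) spool();
translate([492, 0, 0]) stool_2();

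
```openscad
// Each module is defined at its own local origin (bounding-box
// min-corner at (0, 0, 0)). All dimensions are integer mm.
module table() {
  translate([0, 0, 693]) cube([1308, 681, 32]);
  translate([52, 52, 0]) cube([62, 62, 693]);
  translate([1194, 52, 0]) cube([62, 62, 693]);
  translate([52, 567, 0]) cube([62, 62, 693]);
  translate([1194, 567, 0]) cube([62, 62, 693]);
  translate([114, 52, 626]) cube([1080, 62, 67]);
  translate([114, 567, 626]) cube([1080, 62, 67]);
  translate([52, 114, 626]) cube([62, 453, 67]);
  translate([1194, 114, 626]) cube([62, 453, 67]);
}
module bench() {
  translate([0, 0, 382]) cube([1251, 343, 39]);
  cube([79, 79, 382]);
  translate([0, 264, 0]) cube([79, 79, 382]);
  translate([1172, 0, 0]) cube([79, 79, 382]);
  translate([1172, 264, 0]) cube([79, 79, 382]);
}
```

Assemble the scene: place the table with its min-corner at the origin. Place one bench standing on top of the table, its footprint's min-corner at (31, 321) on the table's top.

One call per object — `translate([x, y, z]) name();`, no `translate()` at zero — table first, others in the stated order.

table();
translate([31, 321, 725]) bench();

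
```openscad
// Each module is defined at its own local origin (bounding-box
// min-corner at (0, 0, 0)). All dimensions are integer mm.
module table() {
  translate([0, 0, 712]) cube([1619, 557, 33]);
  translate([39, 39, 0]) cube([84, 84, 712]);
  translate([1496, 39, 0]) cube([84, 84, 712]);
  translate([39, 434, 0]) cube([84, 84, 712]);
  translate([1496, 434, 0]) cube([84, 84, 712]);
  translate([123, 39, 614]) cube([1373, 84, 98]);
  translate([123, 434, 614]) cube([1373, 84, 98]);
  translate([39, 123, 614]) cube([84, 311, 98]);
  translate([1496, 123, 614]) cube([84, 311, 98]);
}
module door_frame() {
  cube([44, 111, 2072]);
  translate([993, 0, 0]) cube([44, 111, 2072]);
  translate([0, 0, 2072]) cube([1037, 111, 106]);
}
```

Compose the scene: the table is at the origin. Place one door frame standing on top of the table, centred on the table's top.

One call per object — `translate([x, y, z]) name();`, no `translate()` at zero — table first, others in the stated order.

table();
translate([291, 223, 745]) door_frame();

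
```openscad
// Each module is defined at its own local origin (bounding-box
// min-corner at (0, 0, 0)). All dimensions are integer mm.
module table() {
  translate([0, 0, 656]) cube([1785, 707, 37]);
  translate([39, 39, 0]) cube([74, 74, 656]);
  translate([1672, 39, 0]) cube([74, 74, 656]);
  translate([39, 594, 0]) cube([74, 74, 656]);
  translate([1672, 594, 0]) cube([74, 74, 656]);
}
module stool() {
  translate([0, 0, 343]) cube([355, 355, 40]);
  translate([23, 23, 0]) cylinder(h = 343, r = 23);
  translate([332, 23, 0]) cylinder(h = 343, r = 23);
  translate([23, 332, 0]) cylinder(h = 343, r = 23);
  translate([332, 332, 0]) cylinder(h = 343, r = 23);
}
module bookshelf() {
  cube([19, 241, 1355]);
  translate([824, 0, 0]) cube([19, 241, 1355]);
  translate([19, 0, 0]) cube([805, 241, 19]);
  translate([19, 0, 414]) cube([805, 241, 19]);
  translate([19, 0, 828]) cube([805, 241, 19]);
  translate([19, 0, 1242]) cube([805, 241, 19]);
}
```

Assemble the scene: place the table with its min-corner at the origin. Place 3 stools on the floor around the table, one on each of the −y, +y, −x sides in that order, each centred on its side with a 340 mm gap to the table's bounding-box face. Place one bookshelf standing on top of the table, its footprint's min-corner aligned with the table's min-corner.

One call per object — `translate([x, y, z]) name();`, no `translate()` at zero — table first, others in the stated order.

table();
translate([715, -695, 0]) stool();
translate([715, 1047, 0]) stool();
translate([-695, 176, 0]) stool();
translate([0, 0, 693]) bookshelf();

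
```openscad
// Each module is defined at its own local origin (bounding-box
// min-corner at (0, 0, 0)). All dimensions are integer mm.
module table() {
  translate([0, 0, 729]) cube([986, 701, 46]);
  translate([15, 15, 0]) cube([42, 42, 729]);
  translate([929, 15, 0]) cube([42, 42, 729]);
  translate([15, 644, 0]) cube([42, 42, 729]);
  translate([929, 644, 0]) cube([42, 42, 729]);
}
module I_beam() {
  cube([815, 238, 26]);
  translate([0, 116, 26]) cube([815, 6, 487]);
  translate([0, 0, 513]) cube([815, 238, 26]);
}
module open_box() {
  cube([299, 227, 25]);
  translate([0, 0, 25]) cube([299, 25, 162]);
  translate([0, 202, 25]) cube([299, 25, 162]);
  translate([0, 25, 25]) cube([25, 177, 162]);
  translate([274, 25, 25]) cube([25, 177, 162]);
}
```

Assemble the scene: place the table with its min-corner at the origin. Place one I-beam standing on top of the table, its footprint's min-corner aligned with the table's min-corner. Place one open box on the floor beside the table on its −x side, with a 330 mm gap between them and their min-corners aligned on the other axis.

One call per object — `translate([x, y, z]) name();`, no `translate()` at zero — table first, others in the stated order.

table();
translate([0, 0, 775]) I_beam();
translate([-629, 0, 0]) open_box();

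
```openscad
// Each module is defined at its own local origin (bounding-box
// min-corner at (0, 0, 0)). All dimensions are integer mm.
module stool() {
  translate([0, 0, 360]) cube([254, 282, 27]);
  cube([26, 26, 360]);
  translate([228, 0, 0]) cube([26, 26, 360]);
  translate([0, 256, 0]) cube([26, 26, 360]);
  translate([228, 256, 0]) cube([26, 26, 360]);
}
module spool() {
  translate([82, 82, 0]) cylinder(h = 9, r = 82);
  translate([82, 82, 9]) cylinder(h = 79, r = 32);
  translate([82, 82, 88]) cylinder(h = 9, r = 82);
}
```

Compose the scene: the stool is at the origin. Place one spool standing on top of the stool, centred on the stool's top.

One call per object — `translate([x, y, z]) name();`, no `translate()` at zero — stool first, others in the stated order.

stool();
translate([45, 59, 387]) spool();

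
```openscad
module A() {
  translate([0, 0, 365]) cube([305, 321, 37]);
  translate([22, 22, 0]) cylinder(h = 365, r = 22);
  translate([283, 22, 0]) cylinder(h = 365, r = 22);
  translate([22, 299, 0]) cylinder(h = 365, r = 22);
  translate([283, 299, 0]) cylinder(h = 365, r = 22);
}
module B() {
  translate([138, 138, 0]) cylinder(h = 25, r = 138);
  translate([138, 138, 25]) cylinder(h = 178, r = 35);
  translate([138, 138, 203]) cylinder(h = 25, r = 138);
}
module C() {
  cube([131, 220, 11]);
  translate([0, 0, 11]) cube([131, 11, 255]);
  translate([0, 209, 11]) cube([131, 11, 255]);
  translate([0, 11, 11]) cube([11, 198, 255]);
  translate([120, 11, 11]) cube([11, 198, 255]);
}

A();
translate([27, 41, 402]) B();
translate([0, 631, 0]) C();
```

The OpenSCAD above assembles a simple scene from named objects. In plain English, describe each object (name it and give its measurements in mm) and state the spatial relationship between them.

A is a four-legged stool. The seat is a 305×321×37 mm slab whose top surface is at z = 402 mm; four round legs, each 44 mm in diameter, run from the floor (z = 0) to the underside of the seat, each leg's axis is inset half a diameter from the nearest pair of seat edges (so the leg's bounding box is flush with the corner).

B is a spool: two coaxial disc flanges of radius 138 mm and thickness 25 mm, joined by a core cylinder of radius 35 mm and height 178 mm. The lower flange rests on z = 0 and the three cylinders share a vertical axis.

C is an open storage box with external size 131×220×266 mm and wall thickness 11 mm (the base is also 11 mm thick). The base covers the whole footprint; the four walls stand on the base, with the y-facing walls full-width and the x-facing walls fitting between their inner faces.

The spool is on top of the stool. The open box is on the floor beside the stool on its +y side.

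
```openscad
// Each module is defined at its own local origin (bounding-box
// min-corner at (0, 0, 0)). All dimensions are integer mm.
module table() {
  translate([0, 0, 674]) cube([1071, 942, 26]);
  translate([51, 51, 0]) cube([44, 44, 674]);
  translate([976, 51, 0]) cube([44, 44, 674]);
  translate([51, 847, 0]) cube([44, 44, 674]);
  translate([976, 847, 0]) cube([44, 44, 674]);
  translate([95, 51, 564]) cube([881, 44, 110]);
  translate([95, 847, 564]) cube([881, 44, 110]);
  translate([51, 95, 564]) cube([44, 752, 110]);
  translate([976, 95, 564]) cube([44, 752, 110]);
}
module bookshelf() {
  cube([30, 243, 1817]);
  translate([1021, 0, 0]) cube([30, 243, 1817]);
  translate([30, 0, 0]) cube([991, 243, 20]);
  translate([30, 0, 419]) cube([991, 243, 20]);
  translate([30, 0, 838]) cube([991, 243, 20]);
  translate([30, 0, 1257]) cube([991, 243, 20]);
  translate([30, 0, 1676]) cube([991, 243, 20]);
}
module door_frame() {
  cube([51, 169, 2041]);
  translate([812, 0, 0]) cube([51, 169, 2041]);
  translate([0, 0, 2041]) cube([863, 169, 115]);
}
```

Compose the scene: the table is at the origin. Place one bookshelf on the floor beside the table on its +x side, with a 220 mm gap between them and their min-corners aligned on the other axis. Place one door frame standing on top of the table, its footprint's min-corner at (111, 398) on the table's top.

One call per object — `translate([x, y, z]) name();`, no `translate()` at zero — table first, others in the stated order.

table();
translate([1291, 0, 0]) bookshelf();
translate([111, 398, 700]) door_frame();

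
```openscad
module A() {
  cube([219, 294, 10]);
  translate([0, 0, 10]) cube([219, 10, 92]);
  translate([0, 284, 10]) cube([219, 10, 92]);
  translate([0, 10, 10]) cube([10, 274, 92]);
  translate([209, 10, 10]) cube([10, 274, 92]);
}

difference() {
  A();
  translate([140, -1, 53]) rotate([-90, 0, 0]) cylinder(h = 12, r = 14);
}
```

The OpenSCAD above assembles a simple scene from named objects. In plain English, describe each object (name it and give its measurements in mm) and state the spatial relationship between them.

A is an open storage box with external size 219×294×102 mm and wall thickness 10 mm (the base is also 10 mm thick). The base covers the whole footprint; the four walls stand on the base, with the y-facing walls full-width and the x-facing walls fitting between their inner faces.

The open box has a circular hole of radius 14 mm through its front wall, centred at (x = 140, z = 53).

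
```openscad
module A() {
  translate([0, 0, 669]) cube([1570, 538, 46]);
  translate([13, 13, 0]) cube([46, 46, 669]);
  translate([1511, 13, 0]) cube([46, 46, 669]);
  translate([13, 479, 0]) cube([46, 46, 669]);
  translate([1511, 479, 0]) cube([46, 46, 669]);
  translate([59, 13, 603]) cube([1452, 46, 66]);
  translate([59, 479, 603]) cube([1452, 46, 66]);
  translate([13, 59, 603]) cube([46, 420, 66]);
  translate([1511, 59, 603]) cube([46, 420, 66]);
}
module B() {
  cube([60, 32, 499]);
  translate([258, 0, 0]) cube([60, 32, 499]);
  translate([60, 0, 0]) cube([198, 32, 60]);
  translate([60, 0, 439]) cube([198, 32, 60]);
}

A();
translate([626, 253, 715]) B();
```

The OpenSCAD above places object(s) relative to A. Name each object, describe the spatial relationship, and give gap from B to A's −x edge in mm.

A is a table. B is a picture frame. The picture frame is on top of the table, centred. The gap from the picture frame to the table's −x edge is 626 mm.

The picture frame's min-x is at 626; the table's min-x is 0; gap = 626 mm.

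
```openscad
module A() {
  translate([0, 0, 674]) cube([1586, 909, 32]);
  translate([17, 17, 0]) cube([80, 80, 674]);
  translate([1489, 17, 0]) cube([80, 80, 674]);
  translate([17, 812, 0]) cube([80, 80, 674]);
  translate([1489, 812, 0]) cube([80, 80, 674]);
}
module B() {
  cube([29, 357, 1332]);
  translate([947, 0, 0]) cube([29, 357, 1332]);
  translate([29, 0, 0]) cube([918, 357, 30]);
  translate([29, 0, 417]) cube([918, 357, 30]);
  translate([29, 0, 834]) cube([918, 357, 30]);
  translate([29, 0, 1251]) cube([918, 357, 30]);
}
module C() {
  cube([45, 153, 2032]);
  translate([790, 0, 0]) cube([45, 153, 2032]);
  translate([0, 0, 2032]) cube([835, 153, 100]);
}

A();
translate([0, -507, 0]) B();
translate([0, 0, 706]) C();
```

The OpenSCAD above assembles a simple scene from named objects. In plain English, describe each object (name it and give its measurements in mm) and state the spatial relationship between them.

A is a table with a 1586×909 mm rectangular top, 32 mm thick, top surface at z = 706 mm, supported by four 80×80 mm square legs, each inset 17 mm from the nearest pair of top edges, running from the floor.

B is an open bookshelf. Two side panels, each 29 mm thick, 357 mm deep and 1332 mm tall, stand 976 mm apart (outside-to-outside). Between them sit 4 shelves, each 30 mm thick and 357 mm deep, spanning the full gap between the sides. The bottom shelf rests on the floor (its underside at z = 0) and the clear gap between one shelf's top and the next shelf's underside is 387 mm.

C is a rectangular door frame: two vertical jambs of 45×153 mm section, 2032 mm tall, with a clear opening 745 mm wide between their inner faces. A header 100 mm tall and 153 mm deep lies on top of the jambs and spans the full outside width.

The bookshelf is on the floor beside the table on its −y side. The door frame is on top of the table.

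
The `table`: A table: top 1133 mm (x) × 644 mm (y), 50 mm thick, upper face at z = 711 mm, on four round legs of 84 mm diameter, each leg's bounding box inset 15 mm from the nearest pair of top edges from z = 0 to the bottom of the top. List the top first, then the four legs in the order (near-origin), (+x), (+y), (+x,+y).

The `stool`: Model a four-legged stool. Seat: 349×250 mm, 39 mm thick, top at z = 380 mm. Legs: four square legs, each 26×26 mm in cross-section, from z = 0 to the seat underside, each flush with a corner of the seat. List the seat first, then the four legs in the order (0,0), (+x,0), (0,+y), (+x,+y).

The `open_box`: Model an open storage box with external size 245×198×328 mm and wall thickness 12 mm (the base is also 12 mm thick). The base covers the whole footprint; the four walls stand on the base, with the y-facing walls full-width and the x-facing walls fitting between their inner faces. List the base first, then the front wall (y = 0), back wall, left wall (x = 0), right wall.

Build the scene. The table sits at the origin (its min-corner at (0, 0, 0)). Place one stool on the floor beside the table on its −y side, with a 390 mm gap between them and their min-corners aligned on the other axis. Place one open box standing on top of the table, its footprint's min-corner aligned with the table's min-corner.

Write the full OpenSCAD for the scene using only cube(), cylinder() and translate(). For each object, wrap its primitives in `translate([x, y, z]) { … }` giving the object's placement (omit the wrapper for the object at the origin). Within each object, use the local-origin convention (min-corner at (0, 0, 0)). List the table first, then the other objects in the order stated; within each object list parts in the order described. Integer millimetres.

translate([0, 0, 661]) cube([1133, 644, 50]);
translate([57, 57, 0]) cylinder(h = 661, r = 42);
translate([1076, 57, 0]) cylinder(h = 661, r = 42);
translate([57, 587, 0]) cylinder(h = 661, r = 42);
translate([1076, 587, 0]) cylinder(h = 661, r = 42);
translate([0, -640, 0]) {
  translate([0, 0, 341]) cube([349, 250, 39]);
  cube([26, 26, 341]);
  translate([323, 0, 0]) cube([26, 26, 341]);
  translate([0, 224, 0]) cube([26, 26, 341]);
  translate([323, 224, 0]) cube([26, 26, 341]);
}
translate([0, 0, 711]) {
  cube([245, 198, 12]);
  translate([0, 0, 12]) cube([245, 12, 316]);
  translate([0, 186, 12]) cube([245, 12, 316]);
  translate([0, 12, 12]) cube([12, 174, 316]);
  translate([233, 12, 12]) cube([12, 174, 316]);
}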